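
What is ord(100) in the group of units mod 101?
2

101 is prime, so ord(100) divides φ(101) = 100.
Divisors of 100: 1, 2, 4, 5, 10, 20, 25, 50, 100.
Repeated squaring: 100^1 ≡ 100, 100^2 ≡ 1, 100^4 ≡ 1, 100^8 ≡ 1, 100^16 ≡ 1, 100^32 ≡ 1, 100^64 ≡ 1 (mod 101).
Test 100^d mod 101 for each divisor d in increasing order:
100^1 ≡ 100
100^2 ≡ 1  ← first divisor giving 1
The order is 2.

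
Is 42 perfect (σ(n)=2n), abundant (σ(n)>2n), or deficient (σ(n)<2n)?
abundant

Proper divisors of 42: sum = 1 + 2 + 3 + 6 + 7 + 14 + 21 = 54
Since 54 > 42, 42 is abundant.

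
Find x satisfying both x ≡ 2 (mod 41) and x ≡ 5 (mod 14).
453

Using Chinese Remainder Theorem:
M = 41 × 14 = 574
M1 = 14, M2 = 41
y1 = 14^(-1) mod 41 = 3
y2 = 41^(-1) mod 14 = 13
x = (2×14×3 + 5×41×13) mod 574 = 453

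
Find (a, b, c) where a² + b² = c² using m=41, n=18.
(1357, 1476, 2005)

Euclid's formula: a = m² - n², b = 2mn, c = m² + n²
m = 41, n = 18
a = 41² - 18² = 1681 - 324 = 1357
b = 2 × 41 × 18 = 1476
c = 41² + 18² = 1681 + 324 = 2005
Verification: 1357² + 1476² = 1841449 + 2178576 = 4020025 = 2005² ✓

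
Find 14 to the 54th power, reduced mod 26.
14

Repeated squaring. Binary of 54 = 110110.
14^1 ≡ 14 (mod 26); 14^2 ≡ 14 (mod 26); 14^4 ≡ 14 (mod 26); 14^8 ≡ 14 (mod 26); 14^16 ≡ 14 (mod 26); 14^32 ≡ 14 (mod 26)
14^54 = 14^2 × 14^4 × 14^16 × 14^32 ≡ 14 (mod 26)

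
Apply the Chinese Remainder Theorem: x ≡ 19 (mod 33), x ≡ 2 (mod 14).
184

Using Chinese Remainder Theorem:
M = 33 × 14 = 462
M1 = 14, M2 = 33
y1 = 14^(-1) mod 33 = 26
y2 = 33^(-1) mod 14 = 3
x = (19×14×26 + 2×33×3) mod 462 = 184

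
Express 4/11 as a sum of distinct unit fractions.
1/3 + 1/33

Greedy algorithm:
4/11: ceiling(11/4) = 3, use 1/3
1/33: ceiling(33/1) = 33, use 1/33
Result: 4/11 = 1/3 + 1/33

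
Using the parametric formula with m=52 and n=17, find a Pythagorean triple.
(2415, 1768, 2993)

Euclid's formula: a = m² - n², b = 2mn, c = m² + n²
m = 52, n = 17
a = 52² - 17² = 2704 - 289 = 2415
b = 2 × 52 × 17 = 1768
c = 52² + 17² = 2704 + 289 = 2993
Verification: 2415² + 1768² = 5832225 + 3125824 = 8958049 = 2993² ✓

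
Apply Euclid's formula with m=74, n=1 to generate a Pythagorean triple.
(5475, 148, 5477)

Euclid's formula: a = m² - n², b = 2mn, c = m² + n²
m = 74, n = 1
a = 74² - 1² = 5476 - 1 = 5475
b = 2 × 74 × 1 = 148
c = 74² + 1² = 5476 + 1 = 5477
Verification: 5475² + 148² = 29975625 + 21904 = 29997529 = 5477² ✓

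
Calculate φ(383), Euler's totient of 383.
382

383 = 383
φ(n) = n × ∏(1 - 1/p) for each prime p dividing n
φ(383) = 383 × (1 - 1/383) = 382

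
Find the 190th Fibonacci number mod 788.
415

Matrix identity: Q^n = [[F_(n+1), F_n], [F_n, F_(n-1)]] with Q = [[1,1],[1,0]].
n = 190 = 10111110₂. Square-and-multiply, entries mod 788:
Q^1 = [[1,1],[1,0]]
Q^2 = (Q^1)² = [[2,1],[1,1]]
Q^5 = (Q^2)²·Q = [[8,5],[5,3]]
Q^11 = (Q^5)²·Q = [[144,89],[89,55]]
Q^23 = (Q^11)²·Q = [[664,289],[289,375]]
Q^47 = (Q^23)²·Q = [[440,397],[397,43]]
Q^95 = (Q^47)²·Q = [[28,549],[549,267]]
Q^190 = (Q^95)² = [[381,415],[415,754]]
F_190 mod 788 = Q^190[0][1] = 415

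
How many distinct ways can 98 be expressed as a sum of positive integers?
150198136

p(n) counts ways to write n as a sum of positive integers (order ignored).
Euler's pentagonal recurrence: p(k) = p(k-1) + p(k-2) - p(k-5) - p(k-7) + p(k-12) + p(k-15) - ... (offsets j(3j∓1)/2, signs ++--, p(0)=1, p(<0)=0).
DP table for k = 0..97: p(0)=1, p(1)=1, p(2)=2, p(3)=3, p(4)=5, p(5)=7, p(6)=11, p(7)=15, p(8)=22, p(9)=30, p(10)=42, p(11)=56, p(12)=77, p(13)=101, p(14)=135, p(15)=176, p(16)=231, p(17)=297, p(18)=385, p(19)=490, p(20)=627, p(21)=792, p(22)=1002, p(23)=1255, p(24)=1575, p(25)=1958, p(26)=2436, p(27)=3010, p(28)=3718, p(29)=4565, p(30)=5604, p(31)=6842, p(32)=8349, p(33)=10143, p(34)=12310, p(35)=14883, p(36)=17977, p(37)=21637, p(38)=26015, p(39)=31185, p(40)=37338, p(41)=44583, p(42)=53174, p(43)=63261, p(44)=75175, p(45)=89134, p(46)=105558, p(47)=124754, p(48)=147273, p(49)=173525, p(50)=204226, p(51)=239943, p(52)=281589, p(53)=329931, p(54)=386155, p(55)=451276, p(56)=526823, p(57)=614154, p(58)=715220, p(59)=831820, p(60)=966467, p(61)=1121505, p(62)=1300156, p(63)=1505499, p(64)=1741630, p(65)=2012558, p(66)=2323520, p(67)=2679689, p(68)=3087735, p(69)=3554345, p(70)=4087968, p(71)=4697205, p(72)=5392783, p(73)=6185689, p(74)=7089500, p(75)=8118264, p(76)=9289091, p(77)=10619863, p(78)=12132164, p(79)=13848650, p(80)=15796476, p(81)=18004327, p(82)=20506255, p(83)=23338469, p(84)=26543660, p(85)=30167357, p(86)=34262962, p(87)=38887673, p(88)=44108109, p(89)=49995925, p(90)=56634173, p(91)=64112359, p(92)=72533807, p(93)=82010177, p(94)=92669720, p(95)=104651419, p(96)=118114304, p(97)=133230930.
Final step: p(98) = p(97) + p(96) - p(93) - p(91) + p(86) + p(83) - p(76) - p(72) + p(63) + p(58) - p(47) - p(41) + p(28) + p(21) - p(6)
= 133230930 + 118114304 - 82010177 - 64112359 + 34262962 + 23338469 - 9289091 - 5392783 + 1505499 + 715220 - 124754 - 44583 + 3718 + 792 - 11
= 150198136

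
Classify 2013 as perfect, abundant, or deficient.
deficient

Proper divisors of 2013: sum = 1 + 3 + 11 + 33 + 61 + 183 + 671 = 963
Since 963 < 2013, 2013 is deficient.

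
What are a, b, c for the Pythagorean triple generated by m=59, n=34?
(2325, 4012, 4637)

Euclid's formula: a = m² - n², b = 2mn, c = m² + n²
m = 59, n = 34
a = 59² - 34² = 3481 - 1156 = 2325
b = 2 × 59 × 34 = 4012
c = 59² + 34² = 3481 + 1156 = 4637
Verification: 2325² + 4012² = 5405625 + 16096144 = 21501769 = 4637² ✓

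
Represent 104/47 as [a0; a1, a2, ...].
[2; 4, 1, 2, 3]

Euclidean algorithm steps:
104 = 2 × 47 + 10
47 = 4 × 10 + 7
10 = 1 × 7 + 3
7 = 2 × 3 + 1
3 = 3 × 1 + 0
Continued fraction: [2; 4, 1, 2, 3]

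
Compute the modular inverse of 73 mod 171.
82

gcd(73, 171) = 1, so the inverse exists.
Extended Euclidean algorithm on (171, 73):
171 = 2 × 73 + 25  ⟹  25 = (1)·171 + (-2)·73
73 = 2 × 25 + 23  ⟹  23 = (-2)·171 + (5)·73
25 = 1 × 23 + 2  ⟹  2 = (3)·171 + (-7)·73
23 = 11 × 2 + 1  ⟹  1 = (-35)·171 + (82)·73
So (82)·73 ≡ 1 (mod 171), i.e. 73^(-1) ≡ 82 (mod 171).
Check: 73 × 82 = 5986 ≡ 1 (mod 171)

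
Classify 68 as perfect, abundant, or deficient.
deficient

Proper divisors of 68: sum = 1 + 2 + 4 + 17 + 34 = 58
Since 58 < 68, 68 is deficient.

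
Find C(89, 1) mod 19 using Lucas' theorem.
13

Using Lucas' theorem:
Write n=89 and k=1 in base 19:
n in base 19: [4, 13]
k in base 19: [0, 1]
C(89,1) mod 19 = ∏ C(n_i, k_i) mod 19
Digit binomials (mod 19): C(4,0) = 1; C(13,1) = 13
Product: 1 × 13 = 13 ≡ 13 (mod 19)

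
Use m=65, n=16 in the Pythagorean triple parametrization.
(3969, 2080, 4481)

Euclid's formula: a = m² - n², b = 2mn, c = m² + n²
m = 65, n = 16
a = 65² - 16² = 4225 - 256 = 3969
b = 2 × 65 × 16 = 2080
c = 65² + 16² = 4225 + 256 = 4481
Verification: 3969² + 2080² = 15752961 + 4326400 = 20079361 = 4481² ✓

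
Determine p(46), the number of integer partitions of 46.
105558

p(n) counts ways to write n as a sum of positive integers (order ignored).
Euler's pentagonal recurrence: p(k) = p(k-1) + p(k-2) - p(k-5) - p(k-7) + p(k-12) + p(k-15) - ... (offsets j(3j∓1)/2, signs ++--, p(0)=1, p(<0)=0).
DP table for k = 0..45: p(0)=1, p(1)=1, p(2)=2, p(3)=3, p(4)=5, p(5)=7, p(6)=11, p(7)=15, p(8)=22, p(9)=30, p(10)=42, p(11)=56, p(12)=77, p(13)=101, p(14)=135, p(15)=176, p(16)=231, p(17)=297, p(18)=385, p(19)=490, p(20)=627, p(21)=792, p(22)=1002, p(23)=1255, p(24)=1575, p(25)=1958, p(26)=2436, p(27)=3010, p(28)=3718, p(29)=4565, p(30)=5604, p(31)=6842, p(32)=8349, p(33)=10143, p(34)=12310, p(35)=14883, p(36)=17977, p(37)=21637, p(38)=26015, p(39)=31185, p(40)=37338, p(41)=44583, p(42)=53174, p(43)=63261, p(44)=75175, p(45)=89134.
Final step: p(46) = p(45) + p(44) - p(41) - p(39) + p(34) + p(31) - p(24) - p(20) + p(11) + p(6)
= 89134 + 75175 - 44583 - 31185 + 12310 + 6842 - 1575 - 627 + 56 + 11
= 105558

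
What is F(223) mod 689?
66

Matrix identity: Q^n = [[F_(n+1), F_n], [F_n, F_(n-1)]] with Q = [[1,1],[1,0]].
n = 223 = 11011111₂. Square-and-multiply, entries mod 689:
Q^1 = [[1,1],[1,0]]
Q^3 = (Q^1)²·Q = [[3,2],[2,1]]
Q^6 = (Q^3)² = [[13,8],[8,5]]
Q^13 = (Q^6)²·Q = [[377,233],[233,144]]
Q^27 = (Q^13)²·Q = [[182,53],[53,129]]
Q^55 = (Q^27)²·Q = [[52,105],[105,636]]
Q^111 = (Q^55)²·Q = [[533,638],[638,584]]
Q^223 = (Q^111)²·Q = [[286,66],[66,220]]
F_223 mod 689 = Q^223[0][1] = 66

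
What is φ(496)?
240

496 = 2^4 × 31
φ(n) = n × ∏(1 - 1/p) for each prime p dividing n
φ(496) = 496 × (1 - 1/2) × (1 - 1/31) = 240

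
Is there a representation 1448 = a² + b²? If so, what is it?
2² + 38² (a=2, b=38)

Factorization: 1448 = 2^3 × 181
By Fermat: n is sum of two squares iff every prime p ≡ 3 (mod 4) appears to even power.
All primes ≡ 3 (mod 4) appear to even power.
Search a = 0, 1, 2, … for 1448 - a² a perfect square: first hit at a = 2: 1448 - 4 = 1444 = 38².
1448 = 2² + 38² = 4 + 1444 ✓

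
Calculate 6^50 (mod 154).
78

Repeated squaring. Binary of 50 = 110010.
6^1 ≡ 6 (mod 154); 6^2 ≡ 36 (mod 154); 6^4 ≡ 64 (mod 154); 6^8 ≡ 92 (mod 154); 6^16 ≡ 148 (mod 154); 6^32 ≡ 36 (mod 154)
6^50 = 6^2 × 6^16 × 6^32 ≡ 78 (mod 154)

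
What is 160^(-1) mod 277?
116

gcd(160, 277) = 1, so the inverse exists.
Extended Euclidean algorithm on (277, 160):
277 = 1 × 160 + 117  ⟹  117 = (1)·277 + (-1)·160
160 = 1 × 117 + 43  ⟹  43 = (-1)·277 + (2)·160
117 = 2 × 43 + 31  ⟹  31 = (3)·277 + (-5)·160
43 = 1 × 31 + 12  ⟹  12 = (-4)·277 + (7)·160
31 = 2 × 12 + 7  ⟹  7 = (11)·277 + (-19)·160
12 = 1 × 7 + 5  ⟹  5 = (-15)·277 + (26)·160
7 = 1 × 5 + 2  ⟹  2 = (26)·277 + (-45)·160
5 = 2 × 2 + 1  ⟹  1 = (-67)·277 + (116)·160
So (116)·160 ≡ 1 (mod 277), i.e. 160^(-1) ≡ 116 (mod 277).
Check: 160 × 116 = 18560 ≡ 1 (mod 277)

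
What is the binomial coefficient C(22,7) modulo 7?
3

Using Lucas' theorem:
Write n=22 and k=7 in base 7:
n in base 7: [3, 1]
k in base 7: [1, 0]
C(22,7) mod 7 = ∏ C(n_i, k_i) mod 7
Digit binomials (mod 7): C(3,1) = 3; C(1,0) = 1
Product: 3 × 1 = 3 ≡ 3 (mod 7)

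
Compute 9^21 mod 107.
19

Repeated squaring. Binary of 21 = 10101.
9^1 ≡ 9 (mod 107); 9^2 ≡ 81 (mod 107); 9^4 ≡ 34 (mod 107); 9^8 ≡ 86 (mod 107); 9^16 ≡ 13 (mod 107)
9^21 = 9^1 × 9^4 × 9^16 ≡ 19 (mod 107)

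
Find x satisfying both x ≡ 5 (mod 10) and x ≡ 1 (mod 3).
25

Using Chinese Remainder Theorem:
M = 10 × 3 = 30
M1 = 3, M2 = 10
y1 = 3^(-1) mod 10 = 7
y2 = 10^(-1) mod 3 = 1
x = (5×3×7 + 1×10×1) mod 30 = 25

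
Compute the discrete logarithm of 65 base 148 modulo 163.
150

Baby-step giant-step with step n = ⌈√163⌉ = 13.
Baby steps 148^j mod 163 (j:value) for j=0..12: 0:1, 1:148, 2:62, 3:48, 4:95, 5:42, 6:22, 7:159, 8:60, 9:78, 10:134, 11:109, 12:158.
Giant-step multiplier: 148^(-13) ≡ 148^(162-13) = 148^149 ≡ 50 (mod 163).
Giant steps γ_i = 65·50^i mod 163: γ_0=65, γ_1=153, γ_2=152, γ_3=102, γ_4=47, γ_5=68, γ_6=140, γ_7=154, γ_8=39, γ_9=157, γ_10=26, γ_11=159 (in table at j=7).
x = i·n + j = 11·13 + 7 = 150.
Check: 148^150 ≡ 65 (mod 163).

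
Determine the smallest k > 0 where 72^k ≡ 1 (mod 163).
162

163 is prime, so ord(72) divides φ(163) = 162.
Divisors of 162: 1, 2, 3, 6, 9, 18, 27, 54, 81, 162.
Repeated squaring: 72^1 ≡ 72, 72^2 ≡ 131, 72^4 ≡ 46, 72^8 ≡ 160, 72^16 ≡ 9, 72^32 ≡ 81, 72^64 ≡ 41, 72^128 ≡ 51 (mod 163).
Test 72^d mod 163 for each divisor d in increasing order:
72^1 ≡ 72
72^2 ≡ 131
72^3 = 72^2·72^1 ≡ 141
72^6 = 72^4·72^2 ≡ 158
72^9 = 72^8·72^1 ≡ 110
72^18 = 72^16·72^2 ≡ 38
72^27 = 72^16·72^8·72^2·72^1 ≡ 105
72^54 = 72^32·72^16·72^4·72^2 ≡ 104
72^81 = 72^64·72^16·72^1 ≡ 162
72^162 = 72^128·72^32·72^2 ≡ 1  ← first divisor giving 1
The order is 162.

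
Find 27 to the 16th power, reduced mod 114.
87

Repeated squaring. Binary of 16 = 10000.
27^1 ≡ 27 (mod 114); 27^2 ≡ 45 (mod 114); 27^4 ≡ 87 (mod 114); 27^8 ≡ 45 (mod 114); 27^16 ≡ 87 (mod 114)
27^16 = 27^16 ≡ 87 (mod 114)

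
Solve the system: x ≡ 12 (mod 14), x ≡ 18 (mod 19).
208

Using Chinese Remainder Theorem:
M = 14 × 19 = 266
M1 = 19, M2 = 14
y1 = 19^(-1) mod 14 = 3
y2 = 14^(-1) mod 19 = 15
x = (12×19×3 + 18×14×15) mod 266 = 208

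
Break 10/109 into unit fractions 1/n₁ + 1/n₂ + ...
1/11 + 1/1199

Greedy algorithm:
10/109: ceiling(109/10) = 11, use 1/11
1/1199: ceiling(1199/1) = 1199, use 1/1199
Result: 10/109 = 1/11 + 1/1199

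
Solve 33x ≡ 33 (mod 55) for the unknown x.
x ≡ 1 (mod 5)

gcd(33, 55) = 11, which divides 33, so solutions exist.
Divide through by 11: 3x ≡ 3 (mod 5).
Find 3^(-1) mod 5 by the extended Euclidean algorithm:
5 = 1 × 3 + 2  ⟹  2 = (1)·5 + (-1)·3
3 = 1 × 2 + 1  ⟹  1 = (-1)·5 + (2)·3
So (2)·3 ≡ 1 (mod 5), i.e. 3^(-1) ≡ 2 (mod 5).
x ≡ 2 × 3 = 6 ≡ 1 (mod 5).
Check: 33 × 1 = 33 ≡ 33 (mod 55).
x ≡ 1 (mod 5), giving 11 solutions mod 55.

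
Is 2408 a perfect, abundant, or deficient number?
abundant

Proper divisors of 2408: sum = 1 + 2 + 4 + 7 + 8 + 14 + 28 + 43 + 56 + 86 + 172 + 301 + 344 + 602 + 1204 = 2872
Since 2872 > 2408, 2408 is abundant.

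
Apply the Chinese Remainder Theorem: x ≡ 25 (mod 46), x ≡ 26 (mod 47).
2141

Using Chinese Remainder Theorem:
M = 46 × 47 = 2162
M1 = 47, M2 = 46
y1 = 47^(-1) mod 46 = 1
y2 = 46^(-1) mod 47 = 46
x = (25×47×1 + 26×46×46) mod 2162 = 2141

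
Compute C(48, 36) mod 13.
0

Using Lucas' theorem:
Write n=48 and k=36 in base 13:
n in base 13: [3, 9]
k in base 13: [2, 10]
C(48,36) mod 13 = ∏ C(n_i, k_i) mod 13
Digit binomials (mod 13): C(3,2) = 3; C(9,10) = 0 (k_i > n_i)
Product: 3 × 0 = 0 ≡ 0 (mod 13)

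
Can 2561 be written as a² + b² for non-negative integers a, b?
25² + 44² (a=25, b=44)

Factorization: 2561 = 13 × 197
By Fermat: n is sum of two squares iff every prime p ≡ 3 (mod 4) appears to even power.
All primes ≡ 3 (mod 4) appear to even power.
Search a = 0, 1, 2, … for 2561 - a² a perfect square: first hit at a = 25: 2561 - 625 = 1936 = 44².
2561 = 25² + 44² = 625 + 1936 ✓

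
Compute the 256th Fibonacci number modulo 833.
700

Matrix identity: Q^n = [[F_(n+1), F_n], [F_n, F_(n-1)]] with Q = [[1,1],[1,0]].
n = 256 = 100000000₂. Square-and-multiply, entries mod 833:
Q^1 = [[1,1],[1,0]]
Q^2 = (Q^1)² = [[2,1],[1,1]]
Q^4 = (Q^2)² = [[5,3],[3,2]]
Q^8 = (Q^4)² = [[34,21],[21,13]]
Q^16 = (Q^8)² = [[764,154],[154,610]]
Q^32 = (Q^16)² = [[155,14],[14,141]]
Q^64 = (Q^32)² = [[64,812],[812,85]]
Q^128 = (Q^64)² = [[372,203],[203,169]]
Q^256 = (Q^128)² = [[498,700],[700,631]]
F_256 mod 833 = Q^256[0][1] = 700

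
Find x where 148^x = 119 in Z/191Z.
93

Baby-step giant-step with step n = ⌈√191⌉ = 14.
Baby steps 148^j mod 191 (j:value) for j=0..13: 0:1, 1:148, 2:130, 3:140, 4:92, 5:55, 6:118, 7:83, 8:60, 9:94, 10:160, 11:187, 12:172, 13:53.
Giant-step multiplier: 148^(-14) ≡ 148^(190-14) = 148^176 ≡ 147 (mod 191).
Giant steps γ_i = 119·147^i mod 191: γ_0=119, γ_1=112, γ_2=38, γ_3=47, γ_4=33, γ_5=76, γ_6=94 (in table at j=9).
x = i·n + j = 6·14 + 9 = 93.
Check: 148^93 ≡ 119 (mod 191).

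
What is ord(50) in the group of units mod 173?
172

173 is prime, so ord(50) divides φ(173) = 172.
Divisors of 172: 1, 2, 4, 43, 86, 172.
Repeated squaring: 50^1 ≡ 50, 50^2 ≡ 78, 50^4 ≡ 29, 50^8 ≡ 149, 50^16 ≡ 57, 50^32 ≡ 135, 50^64 ≡ 60, 50^128 ≡ 140 (mod 173).
Test 50^d mod 173 for each divisor d in increasing order:
50^1 ≡ 50
50^2 ≡ 78
50^4 ≡ 29
50^43 = 50^32·50^8·50^2·50^1 ≡ 93
50^86 = 50^64·50^16·50^4·50^2 ≡ 172
50^172 = 50^128·50^32·50^8·50^4 ≡ 1  ← first divisor giving 1
The order is 172.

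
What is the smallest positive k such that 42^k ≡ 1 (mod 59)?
58

59 is prime, so ord(42) divides φ(59) = 58.
Divisors of 58: 1, 2, 29, 58.
Repeated squaring: 42^1 ≡ 42, 42^2 ≡ 53, 42^4 ≡ 36, 42^8 ≡ 57, 42^16 ≡ 4, 42^32 ≡ 16 (mod 59).
Test 42^d mod 59 for each divisor d in increasing order:
42^1 ≡ 42
42^2 ≡ 53
42^29 = 42^16·42^8·42^4·42^1 ≡ 58
42^58 = 42^32·42^16·42^8·42^2 ≡ 1  ← first divisor giving 1
The order is 58.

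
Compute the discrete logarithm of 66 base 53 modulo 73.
57

Baby-step giant-step with step n = ⌈√73⌉ = 9.
Baby steps 53^j mod 73 (j:value) for j=0..8: 0:1, 1:53, 2:35, 3:30, 4:57, 5:28, 6:24, 7:31, 8:37.
Giant-step multiplier: 53^(-9) ≡ 53^(72-9) = 53^63 ≡ 51 (mod 73).
Giant steps γ_i = 66·51^i mod 73: γ_0=66, γ_1=8, γ_2=43, γ_3=3, γ_4=7, γ_5=65, γ_6=30 (in table at j=3).
x = i·n + j = 6·9 + 3 = 57.
Check: 53^57 ≡ 66 (mod 73).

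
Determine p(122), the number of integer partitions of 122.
2291320912

p(n) counts ways to write n as a sum of positive integers (order ignored).
Euler's pentagonal recurrence: p(k) = p(k-1) + p(k-2) - p(k-5) - p(k-7) + p(k-12) + p(k-15) - ... (offsets j(3j∓1)/2, signs ++--, p(0)=1, p(<0)=0).
DP table for k = 0..121: p(0)=1, p(1)=1, p(2)=2, p(3)=3, p(4)=5, p(5)=7, p(6)=11, p(7)=15, p(8)=22, p(9)=30, p(10)=42, p(11)=56, p(12)=77, p(13)=101, p(14)=135, p(15)=176, p(16)=231, p(17)=297, p(18)=385, p(19)=490, p(20)=627, p(21)=792, p(22)=1002, p(23)=1255, p(24)=1575, p(25)=1958, p(26)=2436, p(27)=3010, p(28)=3718, p(29)=4565, p(30)=5604, p(31)=6842, p(32)=8349, p(33)=10143, p(34)=12310, p(35)=14883, p(36)=17977, p(37)=21637, p(38)=26015, p(39)=31185, p(40)=37338, p(41)=44583, p(42)=53174, p(43)=63261, p(44)=75175, p(45)=89134, p(46)=105558, p(47)=124754, p(48)=147273, p(49)=173525, p(50)=204226, p(51)=239943, p(52)=281589, p(53)=329931, p(54)=386155, p(55)=451276, p(56)=526823, p(57)=614154, p(58)=715220, p(59)=831820, p(60)=966467, p(61)=1121505, p(62)=1300156, p(63)=1505499, p(64)=1741630, p(65)=2012558, p(66)=2323520, p(67)=2679689, p(68)=3087735, p(69)=3554345, p(70)=4087968, p(71)=4697205, p(72)=5392783, p(73)=6185689, p(74)=7089500, p(75)=8118264, p(76)=9289091, p(77)=10619863, p(78)=12132164, p(79)=13848650, p(80)=15796476, p(81)=18004327, p(82)=20506255, p(83)=23338469, p(84)=26543660, p(85)=30167357, p(86)=34262962, p(87)=38887673, p(88)=44108109, p(89)=49995925, p(90)=56634173, p(91)=64112359, p(92)=72533807, p(93)=82010177, p(94)=92669720, p(95)=104651419, p(96)=118114304, p(97)=133230930, p(98)=150198136, p(99)=169229875, p(100)=190569292, p(101)=214481126, p(102)=241265379, p(103)=271248950, p(104)=304801365, p(105)=342325709, p(106)=384276336, p(107)=431149389, p(108)=483502844, p(109)=541946240, p(110)=607163746, p(111)=679903203, p(112)=761002156, p(113)=851376628, p(114)=952050665, p(115)=1064144451, p(116)=1188908248, p(117)=1327710076, p(118)=1482074143, p(119)=1653668665, p(120)=1844349560, p(121)=2056148051.
Final step: p(122) = p(121) + p(120) - p(117) - p(115) + p(110) + p(107) - p(100) - p(96) + p(87) + p(82) - p(71) - p(65) + p(52) + p(45) - p(30) - p(22) + p(5)
= 2056148051 + 1844349560 - 1327710076 - 1064144451 + 607163746 + 431149389 - 190569292 - 118114304 + 38887673 + 20506255 - 4697205 - 2012558 + 281589 + 89134 - 5604 - 1002 + 7
= 2291320912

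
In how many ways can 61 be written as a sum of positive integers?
1121505

p(n) counts ways to write n as a sum of positive integers (order ignored).
Euler's pentagonal recurrence: p(k) = p(k-1) + p(k-2) - p(k-5) - p(k-7) + p(k-12) + p(k-15) - ... (offsets j(3j∓1)/2, signs ++--, p(0)=1, p(<0)=0).
DP table for k = 0..60: p(0)=1, p(1)=1, p(2)=2, p(3)=3, p(4)=5, p(5)=7, p(6)=11, p(7)=15, p(8)=22, p(9)=30, p(10)=42, p(11)=56, p(12)=77, p(13)=101, p(14)=135, p(15)=176, p(16)=231, p(17)=297, p(18)=385, p(19)=490, p(20)=627, p(21)=792, p(22)=1002, p(23)=1255, p(24)=1575, p(25)=1958, p(26)=2436, p(27)=3010, p(28)=3718, p(29)=4565, p(30)=5604, p(31)=6842, p(32)=8349, p(33)=10143, p(34)=12310, p(35)=14883, p(36)=17977, p(37)=21637, p(38)=26015, p(39)=31185, p(40)=37338, p(41)=44583, p(42)=53174, p(43)=63261, p(44)=75175, p(45)=89134, p(46)=105558, p(47)=124754, p(48)=147273, p(49)=173525, p(50)=204226, p(51)=239943, p(52)=281589, p(53)=329931, p(54)=386155, p(55)=451276, p(56)=526823, p(57)=614154, p(58)=715220, p(59)=831820, p(60)=966467.
Final step: p(61) = p(60) + p(59) - p(56) - p(54) + p(49) + p(46) - p(39) - p(35) + p(26) + p(21) - p(10) - p(4)
= 966467 + 831820 - 526823 - 386155 + 173525 + 105558 - 31185 - 14883 + 2436 + 792 - 42 - 5
= 1121505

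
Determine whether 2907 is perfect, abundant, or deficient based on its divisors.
deficient

Proper divisors of 2907: sum = 1 + 3 + 9 + 17 + 19 + 51 + 57 + 153 + 171 + 323 + 969 = 1773
Since 1773 < 2907, 2907 is deficient.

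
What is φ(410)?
160

410 = 2 × 5 × 41
φ(n) = n × ∏(1 - 1/p) for each prime p dividing n
φ(410) = 410 × (1 - 1/2) × (1 - 1/5) × (1 - 1/41) = 160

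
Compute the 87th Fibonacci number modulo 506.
310

Matrix identity: Q^n = [[F_(n+1), F_n], [F_n, F_(n-1)]] with Q = [[1,1],[1,0]].
n = 87 = 1010111₂. Square-and-multiply, entries mod 506:
Q^1 = [[1,1],[1,0]]
Q^2 = (Q^1)² = [[2,1],[1,1]]
Q^5 = (Q^2)²·Q = [[8,5],[5,3]]
Q^10 = (Q^5)² = [[89,55],[55,34]]
Q^21 = (Q^10)²·Q = [[1,320],[320,187]]
Q^43 = (Q^21)²·Q = [[135,189],[189,452]]
Q^87 = (Q^43)²·Q = [[439,310],[310,129]]
F_87 mod 506 = Q^87[0][1] = 310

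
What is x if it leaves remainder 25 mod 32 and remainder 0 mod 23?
345

Using Chinese Remainder Theorem:
M = 32 × 23 = 736
M1 = 23, M2 = 32
y1 = 23^(-1) mod 32 = 7
y2 = 32^(-1) mod 23 = 18
x = (25×23×7 + 0×32×18) mod 736 = 345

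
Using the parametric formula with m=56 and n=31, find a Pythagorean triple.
(2175, 3472, 4097)

Euclid's formula: a = m² - n², b = 2mn, c = m² + n²
m = 56, n = 31
a = 56² - 31² = 3136 - 961 = 2175
b = 2 × 56 × 31 = 3472
c = 56² + 31² = 3136 + 961 = 4097
Verification: 2175² + 3472² = 4730625 + 12054784 = 16785409 = 4097² ✓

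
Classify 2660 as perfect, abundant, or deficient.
abundant

Proper divisors of 2660: sum = 1 + 2 + 4 + 5 + 7 + 10 + 14 + 19 + ... + 380 + 532 + 665 + 1330 (23 divisors) = 4060
Since 4060 > 2660, 2660 is abundant.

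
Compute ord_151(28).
50

151 is prime, so ord(28) divides φ(151) = 150.
Divisors of 150: 1, 2, 3, 5, 6, 10, 15, 25, 30, 50, 75, 150.
Repeated squaring: 28^1 ≡ 28, 28^2 ≡ 29, 28^4 ≡ 86, 28^8 ≡ 148, 28^16 ≡ 9, 28^32 ≡ 81, 28^64 ≡ 68, 28^128 ≡ 94 (mod 151).
Test 28^d mod 151 for each divisor d in increasing order:
28^1 ≡ 28
28^2 ≡ 29
28^3 = 28^2·28^1 ≡ 57
28^5 = 28^4·28^1 ≡ 143
28^6 = 28^4·28^2 ≡ 78
28^10 = 28^8·28^2 ≡ 64
28^15 = 28^8·28^4·28^2·28^1 ≡ 92
28^25 = 28^16·28^8·28^1 ≡ 150
28^30 = 28^16·28^8·28^4·28^2 ≡ 8
28^50 = 28^32·28^16·28^2 ≡ 1  ← first divisor giving 1
The order is 50.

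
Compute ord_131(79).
26

131 is prime, so ord(79) divides φ(131) = 130.
Divisors of 130: 1, 2, 5, 10, 13, 26, 65, 130.
Repeated squaring: 79^1 ≡ 79, 79^2 ≡ 84, 79^4 ≡ 113, 79^8 ≡ 62, 79^16 ≡ 45, 79^32 ≡ 60, 79^64 ≡ 63, 79^128 ≡ 39 (mod 131).
Test 79^d mod 131 for each divisor d in increasing order:
79^1 ≡ 79
79^2 ≡ 84
79^5 = 79^4·79^1 ≡ 19
79^10 = 79^8·79^2 ≡ 99
79^13 = 79^8·79^4·79^1 ≡ 130
79^26 = 79^16·79^8·79^2 ≡ 1  ← first divisor giving 1
The order is 26.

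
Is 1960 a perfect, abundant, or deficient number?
abundant

Proper divisors of 1960: sum = 1 + 2 + 4 + 5 + 7 + 8 + 10 + 14 + ... + 280 + 392 + 490 + 980 (23 divisors) = 3170
Since 3170 > 1960, 1960 is abundant.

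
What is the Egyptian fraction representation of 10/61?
1/7 + 1/48 + 1/4100 + 1/21008400

Greedy algorithm:
10/61: ceiling(61/10) = 7, use 1/7
9/427: ceiling(427/9) = 48, use 1/48
5/20496: ceiling(20496/5) = 4100, use 1/4100
1/21008400: ceiling(21008400/1) = 21008400, use 1/21008400
Result: 10/61 = 1/7 + 1/48 + 1/4100 + 1/21008400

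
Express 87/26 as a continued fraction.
[3; 2, 1, 8]

Euclidean algorithm steps:
87 = 3 × 26 + 9
26 = 2 × 9 + 8
9 = 1 × 8 + 1
8 = 8 × 1 + 0
Continued fraction: [3; 2, 1, 8]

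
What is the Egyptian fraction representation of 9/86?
1/10 + 1/215

Greedy algorithm:
9/86: ceiling(86/9) = 10, use 1/10
1/215: ceiling(215/1) = 215, use 1/215
Result: 9/86 = 1/10 + 1/215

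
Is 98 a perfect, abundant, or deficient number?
deficient

Proper divisors of 98: sum = 1 + 2 + 7 + 14 + 49 = 73
Since 73 < 98, 98 is deficient.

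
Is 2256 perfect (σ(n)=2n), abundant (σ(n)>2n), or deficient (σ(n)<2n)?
abundant

Proper divisors of 2256: sum = 1 + 2 + 3 + 4 + 6 + 8 + 12 + 16 + ... + 376 + 564 + 752 + 1128 (19 divisors) = 3696
Since 3696 > 2256, 2256 is abundant.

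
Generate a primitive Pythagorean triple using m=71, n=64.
(945, 9088, 9137)

Euclid's formula: a = m² - n², b = 2mn, c = m² + n²
m = 71, n = 64
a = 71² - 64² = 5041 - 4096 = 945
b = 2 × 71 × 64 = 9088
c = 71² + 64² = 5041 + 4096 = 9137
Verification: 945² + 9088² = 893025 + 82591744 = 83484769 = 9137² ✓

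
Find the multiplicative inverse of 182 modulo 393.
149

gcd(182, 393) = 1, so the inverse exists.
Extended Euclidean algorithm on (393, 182):
393 = 2 × 182 + 29  ⟹  29 = (1)·393 + (-2)·182
182 = 6 × 29 + 8  ⟹  8 = (-6)·393 + (13)·182
29 = 3 × 8 + 5  ⟹  5 = (19)·393 + (-41)·182
8 = 1 × 5 + 3  ⟹  3 = (-25)·393 + (54)·182
5 = 1 × 3 + 2  ⟹  2 = (44)·393 + (-95)·182
3 = 1 × 2 + 1  ⟹  1 = (-69)·393 + (149)·182
So (149)·182 ≡ 1 (mod 393), i.e. 182^(-1) ≡ 149 (mod 393).
Check: 182 × 149 = 27118 ≡ 1 (mod 393)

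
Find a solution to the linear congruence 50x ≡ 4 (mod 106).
x ≡ 34 (mod 53)

gcd(50, 106) = 2, which divides 4, so solutions exist.
Divide through by 2: 25x ≡ 2 (mod 53).
Find 25^(-1) mod 53 by the extended Euclidean algorithm:
53 = 2 × 25 + 3  ⟹  3 = (1)·53 + (-2)·25
25 = 8 × 3 + 1  ⟹  1 = (-8)·53 + (17)·25
So (17)·25 ≡ 1 (mod 53), i.e. 25^(-1) ≡ 17 (mod 53).
x ≡ 17 × 2 = 34 ≡ 34 (mod 53).
Check: 50 × 34 = 1700 ≡ 4 (mod 106).
x ≡ 34 (mod 53), giving 2 solutions mod 106.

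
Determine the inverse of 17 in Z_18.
17

gcd(17, 18) = 1, so the inverse exists.
Extended Euclidean algorithm on (18, 17):
18 = 1 × 17 + 1  ⟹  1 = (1)·18 + (-1)·17
So (-1)·17 ≡ 1 (mod 18), i.e. 17^(-1) ≡ -1 ≡ 17 (mod 18).
Check: 17 × 17 = 289 ≡ 1 (mod 18)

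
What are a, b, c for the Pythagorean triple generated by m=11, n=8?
(57, 176, 185)

Euclid's formula: a = m² - n², b = 2mn, c = m² + n²
m = 11, n = 8
a = 11² - 8² = 121 - 64 = 57
b = 2 × 11 × 8 = 176
c = 11² + 8² = 121 + 64 = 185
Verification: 57² + 176² = 3249 + 30976 = 34225 = 185² ✓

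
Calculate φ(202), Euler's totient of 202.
100

202 = 2 × 101
φ(n) = n × ∏(1 - 1/p) for each prime p dividing n
φ(202) = 202 × (1 - 1/2) × (1 - 1/101) = 100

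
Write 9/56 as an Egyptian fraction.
1/7 + 1/56

Greedy algorithm:
9/56: ceiling(56/9) = 7, use 1/7
1/56: ceiling(56/1) = 56, use 1/56
Result: 9/56 = 1/7 + 1/56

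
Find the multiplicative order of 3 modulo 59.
29

59 is prime, so ord(3) divides φ(59) = 58.
Divisors of 58: 1, 2, 29, 58.
Repeated squaring: 3^1 ≡ 3, 3^2 ≡ 9, 3^4 ≡ 22, 3^8 ≡ 12, 3^16 ≡ 26, 3^32 ≡ 27 (mod 59).
Test 3^d mod 59 for each divisor d in increasing order:
3^1 ≡ 3
3^2 ≡ 9
3^29 = 3^16·3^8·3^4·3^1 ≡ 1  ← first divisor giving 1
The order is 29.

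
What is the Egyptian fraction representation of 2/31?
1/16 + 1/496

Greedy algorithm:
2/31: ceiling(31/2) = 16, use 1/16
1/496: ceiling(496/1) = 496, use 1/496
Result: 2/31 = 1/16 + 1/496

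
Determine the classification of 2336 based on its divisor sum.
deficient

Proper divisors of 2336: sum = 1 + 2 + 4 + 8 + 16 + 32 + 73 + 146 + 292 + 584 + 1168 = 2326
Since 2326 < 2336, 2336 is deficient.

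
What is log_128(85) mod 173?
16

Baby-step giant-step with step n = ⌈√173⌉ = 14.
Baby steps 128^j mod 173 (j:value) for j=0..13: 0:1, 1:128, 2:122, 3:46, 4:6, 5:76, 6:40, 7:103, 8:36, 9:110, 10:67, 11:99, 12:43, 13:141.
Giant-step multiplier: 128^(-14) ≡ 128^(172-14) = 128^158 ≡ 34 (mod 173).
Giant steps γ_i = 85·34^i mod 173: γ_0=85, γ_1=122 (in table at j=2).
x = i·n + j = 1·14 + 2 = 16.
Check: 128^16 ≡ 85 (mod 173).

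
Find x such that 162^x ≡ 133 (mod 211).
151

Baby-step giant-step with step n = ⌈√211⌉ = 15.
Baby steps 162^j mod 211 (j:value) for j=0..14: 0:1, 1:162, 2:80, 3:89, 4:70, 5:157, 6:114, 7:111, 8:47, 9:18, 10:173, 11:174, 12:125, 13:205, 14:83.
Giant-step multiplier: 162^(-15) ≡ 162^(210-15) = 162^195 ≡ 40 (mod 211).
Giant steps γ_i = 133·40^i mod 211: γ_0=133, γ_1=45, γ_2=112, γ_3=49, γ_4=61, γ_5=119, γ_6=118, γ_7=78, γ_8=166, γ_9=99, γ_10=162 (in table at j=1).
x = i·n + j = 10·15 + 1 = 151.
Check: 162^151 ≡ 133 (mod 211).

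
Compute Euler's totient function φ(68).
32

68 = 2^2 × 17
φ(n) = n × ∏(1 - 1/p) for each prime p dividing n
φ(68) = 68 × (1 - 1/2) × (1 - 1/17) = 32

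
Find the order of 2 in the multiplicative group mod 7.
3

7 is prime, so ord(2) divides φ(7) = 6.
Divisors of 6: 1, 2, 3, 6.
Repeated squaring: 2^1 ≡ 2, 2^2 ≡ 4, 2^4 ≡ 2 (mod 7).
Test 2^d mod 7 for each divisor d in increasing order:
2^1 ≡ 2
2^2 ≡ 4
2^3 = 2^2·2^1 ≡ 1  ← first divisor giving 1
The order is 3.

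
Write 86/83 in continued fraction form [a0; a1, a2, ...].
[1; 27, 1, 2]

Euclidean algorithm steps:
86 = 1 × 83 + 3
83 = 27 × 3 + 2
3 = 1 × 2 + 1
2 = 2 × 1 + 0
Continued fraction: [1; 27, 1, 2]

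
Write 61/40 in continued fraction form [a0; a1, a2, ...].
[1; 1, 1, 9, 2]

Euclidean algorithm steps:
61 = 1 × 40 + 21
40 = 1 × 21 + 19
21 = 1 × 19 + 2
19 = 9 × 2 + 1
2 = 2 × 1 + 0
Continued fraction: [1; 1, 1, 9, 2]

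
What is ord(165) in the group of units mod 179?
178

179 is prime, so ord(165) divides φ(179) = 178.
Divisors of 178: 1, 2, 89, 178.
Repeated squaring: 165^1 ≡ 165, 165^2 ≡ 17, 165^4 ≡ 110, 165^8 ≡ 107, 165^16 ≡ 172, 165^32 ≡ 49, 165^64 ≡ 74, 165^128 ≡ 106 (mod 179).
Test 165^d mod 179 for each divisor d in increasing order:
165^1 ≡ 165
165^2 ≡ 17
165^89 = 165^64·165^16·165^8·165^1 ≡ 178
165^178 = 165^128·165^32·165^16·165^2 ≡ 1  ← first divisor giving 1
The order is 178.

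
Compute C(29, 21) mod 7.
4

Using Lucas' theorem:
Write n=29 and k=21 in base 7:
n in base 7: [4, 1]
k in base 7: [3, 0]
C(29,21) mod 7 = ∏ C(n_i, k_i) mod 7
Digit binomials (mod 7): C(4,3) = 4; C(1,0) = 1
Product: 4 × 1 = 4 ≡ 4 (mod 7)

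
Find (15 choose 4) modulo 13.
0

Using Lucas' theorem:
Write n=15 and k=4 in base 13:
n in base 13: [1, 2]
k in base 13: [0, 4]
C(15,4) mod 13 = ∏ C(n_i, k_i) mod 13
Digit binomials (mod 13): C(1,0) = 1; C(2,4) = 0 (k_i > n_i)
Product: 1 × 0 = 0 ≡ 0 (mod 13)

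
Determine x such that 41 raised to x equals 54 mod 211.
20

Baby-step giant-step with step n = ⌈√211⌉ = 15.
Baby steps 41^j mod 211 (j:value) for j=0..14: 0:1, 1:41, 2:204, 3:135, 4:49, 5:110, 6:79, 7:74, 8:80, 9:115, 10:73, 11:39, 12:122, 13:149, 14:201.
Giant-step multiplier: 41^(-15) ≡ 41^(210-15) = 41^195 ≡ 88 (mod 211).
Giant steps γ_i = 54·88^i mod 211: γ_0=54, γ_1=110 (in table at j=5).
x = i·n + j = 1·15 + 5 = 20.
Check: 41^20 ≡ 54 (mod 211).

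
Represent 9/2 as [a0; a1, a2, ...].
[4; 2]

Euclidean algorithm steps:
9 = 4 × 2 + 1
2 = 2 × 1 + 0
Continued fraction: [4; 2]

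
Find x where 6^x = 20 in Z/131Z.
6

Baby-step giant-step with step n = ⌈√131⌉ = 12.
Baby steps 6^j mod 131 (j:value) for j=0..11: 0:1, 1:6, 2:36, 3:85, 4:117, 5:47, 6:20, 7:120, 8:65, 9:128, 10:113, 11:23.
h = 20 is already in the table at j=6, so x = 6.
Check: 6^6 ≡ 20 (mod 131).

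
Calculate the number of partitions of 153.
54770336324

p(n) counts ways to write n as a sum of positive integers (order ignored).
Euler's pentagonal recurrence: p(k) = p(k-1) + p(k-2) - p(k-5) - p(k-7) + p(k-12) + p(k-15) - ... (offsets j(3j∓1)/2, signs ++--, p(0)=1, p(<0)=0).
DP table for k = 0..152: p(0)=1, p(1)=1, p(2)=2, p(3)=3, p(4)=5, p(5)=7, p(6)=11, p(7)=15, p(8)=22, p(9)=30, p(10)=42, p(11)=56, p(12)=77, p(13)=101, p(14)=135, p(15)=176, p(16)=231, p(17)=297, p(18)=385, p(19)=490, p(20)=627, p(21)=792, p(22)=1002, p(23)=1255, p(24)=1575, p(25)=1958, p(26)=2436, p(27)=3010, p(28)=3718, p(29)=4565, p(30)=5604, p(31)=6842, p(32)=8349, p(33)=10143, p(34)=12310, p(35)=14883, p(36)=17977, p(37)=21637, p(38)=26015, p(39)=31185, p(40)=37338, p(41)=44583, p(42)=53174, p(43)=63261, p(44)=75175, p(45)=89134, p(46)=105558, p(47)=124754, p(48)=147273, p(49)=173525, p(50)=204226, p(51)=239943, p(52)=281589, p(53)=329931, p(54)=386155, p(55)=451276, p(56)=526823, p(57)=614154, p(58)=715220, p(59)=831820, p(60)=966467, p(61)=1121505, p(62)=1300156, p(63)=1505499, p(64)=1741630, p(65)=2012558, p(66)=2323520, p(67)=2679689, p(68)=3087735, p(69)=3554345, p(70)=4087968, p(71)=4697205, p(72)=5392783, p(73)=6185689, p(74)=7089500, p(75)=8118264, p(76)=9289091, p(77)=10619863, p(78)=12132164, p(79)=13848650, p(80)=15796476, p(81)=18004327, p(82)=20506255, p(83)=23338469, p(84)=26543660, p(85)=30167357, p(86)=34262962, p(87)=38887673, p(88)=44108109, p(89)=49995925, p(90)=56634173, p(91)=64112359, p(92)=72533807, p(93)=82010177, p(94)=92669720, p(95)=104651419, p(96)=118114304, p(97)=133230930, p(98)=150198136, p(99)=169229875, p(100)=190569292, p(101)=214481126, p(102)=241265379, p(103)=271248950, p(104)=304801365, p(105)=342325709, p(106)=384276336, p(107)=431149389, p(108)=483502844, p(109)=541946240, p(110)=607163746, p(111)=679903203, p(112)=761002156, p(113)=851376628, p(114)=952050665, p(115)=1064144451, p(116)=1188908248, p(117)=1327710076, p(118)=1482074143, p(119)=1653668665, p(120)=1844349560, p(121)=2056148051, p(122)=2291320912, p(123)=2552338241, p(124)=2841940500, p(125)=3163127352, p(126)=3519222692, p(127)=3913864295, p(128)=4351078600, p(129)=4835271870, p(130)=5371315400, p(131)=5964539504, p(132)=6620830889, p(133)=7346629512, p(134)=8149040695, p(135)=9035836076, p(136)=10015581680, p(137)=11097645016, p(138)=12292341831, p(139)=13610949895, p(140)=15065878135, p(141)=16670689208, p(142)=18440293320, p(143)=20390982757, p(144)=22540654445, p(145)=24908858009, p(146)=27517052599, p(147)=30388671978, p(148)=33549419497, p(149)=37027355200, p(150)=40853235313, p(151)=45060624582, p(152)=49686288421.
Final step: p(153) = p(152) + p(151) - p(148) - p(146) + p(141) + p(138) - p(131) - p(127) + p(118) + p(113) - p(102) - p(96) + p(83) + p(76) - p(61) - p(53) + p(36) + p(27) - p(8)
= 49686288421 + 45060624582 - 33549419497 - 27517052599 + 16670689208 + 12292341831 - 5964539504 - 3913864295 + 1482074143 + 851376628 - 241265379 - 118114304 + 23338469 + 9289091 - 1121505 - 329931 + 17977 + 3010 - 22
= 54770336324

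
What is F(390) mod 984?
560

Matrix identity: Q^n = [[F_(n+1), F_n], [F_n, F_(n-1)]] with Q = [[1,1],[1,0]].
n = 390 = 110000110₂. Square-and-multiply, entries mod 984:
Q^1 = [[1,1],[1,0]]
Q^3 = (Q^1)²·Q = [[3,2],[2,1]]
Q^6 = (Q^3)² = [[13,8],[8,5]]
Q^12 = (Q^6)² = [[233,144],[144,89]]
Q^24 = (Q^12)² = [[241,120],[120,121]]
Q^48 = (Q^24)² = [[649,144],[144,505]]
Q^97 = (Q^48)²·Q = [[1,121],[121,864]]
Q^195 = (Q^97)²·Q = [[243,866],[866,361]]
Q^390 = (Q^195)² = [[157,560],[560,581]]
F_390 mod 984 = Q^390[0][1] = 560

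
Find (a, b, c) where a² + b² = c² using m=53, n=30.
(1909, 3180, 3709)

Euclid's formula: a = m² - n², b = 2mn, c = m² + n²
m = 53, n = 30
a = 53² - 30² = 2809 - 900 = 1909
b = 2 × 53 × 30 = 3180
c = 53² + 30² = 2809 + 900 = 3709
Verification: 1909² + 3180² = 3644281 + 10112400 = 13756681 = 3709² ✓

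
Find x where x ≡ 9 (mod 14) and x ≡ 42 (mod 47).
653

Using Chinese Remainder Theorem:
M = 14 × 47 = 658
M1 = 47, M2 = 14
y1 = 47^(-1) mod 14 = 3
y2 = 14^(-1) mod 47 = 37
x = (9×47×3 + 42×14×37) mod 658 = 653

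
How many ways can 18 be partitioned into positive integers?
385

p(n) counts ways to write n as a sum of positive integers (order ignored).
Euler's pentagonal recurrence: p(k) = p(k-1) + p(k-2) - p(k-5) - p(k-7) + p(k-12) + p(k-15) - ... (offsets j(3j∓1)/2, signs ++--, p(0)=1, p(<0)=0).
DP table for k = 0..17: p(0)=1, p(1)=1, p(2)=2, p(3)=3, p(4)=5, p(5)=7, p(6)=11, p(7)=15, p(8)=22, p(9)=30, p(10)=42, p(11)=56, p(12)=77, p(13)=101, p(14)=135, p(15)=176, p(16)=231, p(17)=297.
Final step: p(18) = p(17) + p(16) - p(13) - p(11) + p(6) + p(3)
= 297 + 231 - 101 - 56 + 11 + 3
= 385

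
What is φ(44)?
20

44 = 2^2 × 11
φ(n) = n × ∏(1 - 1/p) for each prime p dividing n
φ(44) = 44 × (1 - 1/2) × (1 - 1/11) = 20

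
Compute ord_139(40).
138

139 is prime, so ord(40) divides φ(139) = 138.
Divisors of 138: 1, 2, 3, 6, 23, 46, 69, 138.
Repeated squaring: 40^1 ≡ 40, 40^2 ≡ 71, 40^4 ≡ 37, 40^8 ≡ 118, 40^16 ≡ 24, 40^32 ≡ 20, 40^64 ≡ 122, 40^128 ≡ 11 (mod 139).
Test 40^d mod 139 for each divisor d in increasing order:
40^1 ≡ 40
40^2 ≡ 71
40^3 = 40^2·40^1 ≡ 60
40^6 = 40^4·40^2 ≡ 125
40^23 = 40^16·40^4·40^2·40^1 ≡ 43
40^46 = 40^32·40^8·40^4·40^2 ≡ 42
40^69 = 40^64·40^4·40^1 ≡ 138
40^138 = 40^128·40^8·40^2 ≡ 1  ← first divisor giving 1
The order is 138.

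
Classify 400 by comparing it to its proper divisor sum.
abundant

Proper divisors of 400: sum = 1 + 2 + 4 + 5 + 8 + 10 + 16 + 20 + 25 + 40 + 50 + 80 + 100 + 200 = 561
Since 561 > 400, 400 is abundant.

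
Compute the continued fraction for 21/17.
[1; 4, 4]

Euclidean algorithm steps:
21 = 1 × 17 + 4
17 = 4 × 4 + 1
4 = 4 × 1 + 0
Continued fraction: [1; 4, 4]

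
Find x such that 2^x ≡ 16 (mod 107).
4

Baby-step giant-step with step n = ⌈√107⌉ = 11.
Baby steps 2^j mod 107 (j:value) for j=0..10: 0:1, 1:2, 2:4, 3:8, 4:16, 5:32, 6:64, 7:21, 8:42, 9:84, 10:61.
h = 16 is already in the table at j=4, so x = 4.
Check: 2^4 ≡ 16 (mod 107).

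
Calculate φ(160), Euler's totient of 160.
64

160 = 2^5 × 5
φ(n) = n × ∏(1 - 1/p) for each prime p dividing n
φ(160) = 160 × (1 - 1/2) × (1 - 1/5) = 64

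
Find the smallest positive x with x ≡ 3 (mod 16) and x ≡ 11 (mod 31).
259

Using Chinese Remainder Theorem:
M = 16 × 31 = 496
M1 = 31, M2 = 16
y1 = 31^(-1) mod 16 = 15
y2 = 16^(-1) mod 31 = 2
x = (3×31×15 + 11×16×2) mod 496 = 259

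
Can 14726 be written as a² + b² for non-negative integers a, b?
Not possible

Factorization: 14726 = 2 × 37 × 199
By Fermat: n is sum of two squares iff every prime p ≡ 3 (mod 4) appears to even power.
Prime(s) ≡ 3 (mod 4) with odd exponent: [(199, 1)]
Therefore 14726 cannot be expressed as a² + b².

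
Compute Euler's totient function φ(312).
96

312 = 2^3 × 3 × 13
φ(n) = n × ∏(1 - 1/p) for each prime p dividing n
φ(312) = 312 × (1 - 1/2) × (1 - 1/3) × (1 - 1/13) = 96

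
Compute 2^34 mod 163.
74

Repeated squaring. Binary of 34 = 100010.
2^1 ≡ 2 (mod 163); 2^2 ≡ 4 (mod 163); 2^4 ≡ 16 (mod 163); 2^8 ≡ 93 (mod 163); 2^16 ≡ 10 (mod 163); 2^32 ≡ 100 (mod 163)
2^34 = 2^2 × 2^32 ≡ 74 (mod 163)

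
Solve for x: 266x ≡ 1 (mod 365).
306

gcd(266, 365) = 1, so the inverse exists.
Extended Euclidean algorithm on (365, 266):
365 = 1 × 266 + 99  ⟹  99 = (1)·365 + (-1)·266
266 = 2 × 99 + 68  ⟹  68 = (-2)·365 + (3)·266
99 = 1 × 68 + 31  ⟹  31 = (3)·365 + (-4)·266
68 = 2 × 31 + 6  ⟹  6 = (-8)·365 + (11)·266
31 = 5 × 6 + 1  ⟹  1 = (43)·365 + (-59)·266
So (-59)·266 ≡ 1 (mod 365), i.e. 266^(-1) ≡ -59 ≡ 306 (mod 365).
Check: 266 × 306 = 81396 ≡ 1 (mod 365)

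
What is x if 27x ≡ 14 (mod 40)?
x ≡ 2 (mod 40)

gcd(27, 40) = 1, which divides 14, so solutions exist.
Find 27^(-1) mod 40 by the extended Euclidean algorithm:
40 = 1 × 27 + 13  ⟹  13 = (1)·40 + (-1)·27
27 = 2 × 13 + 1  ⟹  1 = (-2)·40 + (3)·27
So (3)·27 ≡ 1 (mod 40), i.e. 27^(-1) ≡ 3 (mod 40).
x ≡ 3 × 14 = 42 ≡ 2 (mod 40).
Check: 27 × 2 = 54 ≡ 14 (mod 40).
Unique solution: x ≡ 2 (mod 40)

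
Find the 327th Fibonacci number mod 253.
57

Matrix identity: Q^n = [[F_(n+1), F_n], [F_n, F_(n-1)]] with Q = [[1,1],[1,0]].
n = 327 = 101000111₂. Square-and-multiply, entries mod 253:
Q^1 = [[1,1],[1,0]]
Q^2 = (Q^1)² = [[2,1],[1,1]]
Q^5 = (Q^2)²·Q = [[8,5],[5,3]]
Q^10 = (Q^5)² = [[89,55],[55,34]]
Q^20 = (Q^10)² = [[67,187],[187,133]]
Q^40 = (Q^20)² = [[243,209],[209,34]]
Q^81 = (Q^40)²·Q = [[221,12],[12,209]]
Q^163 = (Q^81)²·Q = [[3,156],[156,100]]
Q^327 = (Q^163)²·Q = [[186,57],[57,129]]
F_327 mod 253 = Q^327[0][1] = 57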